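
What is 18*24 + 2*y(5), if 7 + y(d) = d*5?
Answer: 468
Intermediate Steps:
y(d) = -7 + 5*d (y(d) = -7 + d*5 = -7 + 5*d)
18*24 + 2*y(5) = 18*24 + 2*(-7 + 5*5) = 432 + 2*(-7 + 25) = 432 + 2*18 = 432 + 36 = 468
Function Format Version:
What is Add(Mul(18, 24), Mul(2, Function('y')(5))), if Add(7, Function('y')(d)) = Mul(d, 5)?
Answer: 468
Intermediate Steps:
Function('y')(d) = Add(-7, Mul(5, d)) (Function('y')(d) = Add(-7, Mul(d, 5)) = Add(-7, Mul(5, d)))
Add(Mul(18, 24), Mul(2, Function('y')(5))) = Add(Mul(18, 24), Mul(2, Add(-7, Mul(5, 5)))) = Add(432, Mul(2, Add(-7, 25))) = Add(432, Mul(2, 18)) = Add(432, 36) = 468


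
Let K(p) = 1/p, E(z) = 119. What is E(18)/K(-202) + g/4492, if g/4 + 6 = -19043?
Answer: -27013723/1123 ≈ -24055.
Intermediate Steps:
g = -76196 (g = -24 + 4*(-19043) = -24 - 76172 = -76196)
E(18)/K(-202) + g/4492 = 119/(1/(-202)) - 76196/4492 = 119/(-1/202) - 76196*1/4492 = 119*(-202) - 19049/1123 = -24038 - 19049/1123 = -27013723/1123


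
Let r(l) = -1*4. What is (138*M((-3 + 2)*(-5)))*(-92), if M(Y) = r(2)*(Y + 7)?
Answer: 609408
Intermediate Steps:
r(l) = -4
M(Y) = -28 - 4*Y (M(Y) = -4*(Y + 7) = -4*(7 + Y) = -28 - 4*Y)
(138*M((-3 + 2)*(-5)))*(-92) = (138*(-28 - 4*(-3 + 2)*(-5)))*(-92) = (138*(-28 - (-4)*(-5)))*(-92) = (138*(-28 - 4*5))*(-92) = (138*(-28 - 20))*(-92) = (138*(-48))*(-92) = -6624*(-92) = 609408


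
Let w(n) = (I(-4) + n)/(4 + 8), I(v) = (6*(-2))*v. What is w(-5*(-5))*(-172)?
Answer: -3139/3 ≈ -1046.3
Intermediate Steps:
I(v) = -12*v
w(n) = 4 + n/12 (w(n) = (-12*(-4) + n)/(4 + 8) = (48 + n)/12 = (48 + n)*(1/12) = 4 + n/12)
w(-5*(-5))*(-172) = (4 + (-5*(-5))/12)*(-172) = (4 + (1/12)*25)*(-172) = (4 + 25/12)*(-172) = (73/12)*(-172) = -3139/3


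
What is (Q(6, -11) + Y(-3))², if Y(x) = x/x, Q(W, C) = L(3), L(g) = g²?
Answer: 100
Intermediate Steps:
Q(W, C) = 9 (Q(W, C) = 3² = 9)
Y(x) = 1
(Q(6, -11) + Y(-3))² = (9 + 1)² = 10² = 100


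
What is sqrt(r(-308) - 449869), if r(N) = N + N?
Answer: I*sqrt(450485) ≈ 671.18*I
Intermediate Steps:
r(N) = 2*N
sqrt(r(-308) - 449869) = sqrt(2*(-308) - 449869) = sqrt(-616 - 449869) = sqrt(-450485) = I*sqrt(450485)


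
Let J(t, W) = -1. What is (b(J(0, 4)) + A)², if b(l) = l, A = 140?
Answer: 19321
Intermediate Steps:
(b(J(0, 4)) + A)² = (-1 + 140)² = 139² = 19321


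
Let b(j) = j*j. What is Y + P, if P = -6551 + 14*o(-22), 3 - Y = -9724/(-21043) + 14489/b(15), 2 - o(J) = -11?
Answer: -2768001907/430425 ≈ -6430.9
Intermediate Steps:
o(J) = 13 (o(J) = 2 - 1*(-11) = 2 + 11 = 13)
b(j) = j²
Y = -26625082/430425 (Y = 3 - (-9724/(-21043) + 14489/(15²)) = 3 - (-9724*(-1/21043) + 14489/225) = 3 - (884/1913 + 14489*(1/225)) = 3 - (884/1913 + 14489/225) = 3 - 1*27916357/430425 = 3 - 27916357/430425 = -26625082/430425 ≈ -61.858)
P = -6369 (P = -6551 + 14*13 = -6551 + 182 = -6369)
Y + P = -26625082/430425 - 6369 = -2768001907/430425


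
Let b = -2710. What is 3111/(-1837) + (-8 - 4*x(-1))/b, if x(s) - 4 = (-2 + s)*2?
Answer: -3111/1837 ≈ -1.6935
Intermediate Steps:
x(s) = 2*s (x(s) = 4 + (-2 + s)*2 = 4 + (-4 + 2*s) = 2*s)
3111/(-1837) + (-8 - 4*x(-1))/b = 3111/(-1837) + (-8 - 8*(-1))/(-2710) = 3111*(-1/1837) + (-8 - 4*(-2))*(-1/2710) = -3111/1837 + (-8 + 8)*(-1/2710) = -3111/1837 + 0*(-1/2710) = -3111/1837 + 0 = -3111/1837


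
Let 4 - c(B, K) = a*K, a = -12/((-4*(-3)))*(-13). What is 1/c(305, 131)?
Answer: -1/1699 ≈ -0.00058858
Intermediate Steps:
a = 13 (a = -12/12*(-13) = -12*1/12*(-13) = -1*(-13) = 13)
c(B, K) = 4 - 13*K
1/c(305, 131) = 1/(4 - 13*131) = 1/(4 - 1703) = 1/(-1699) = -1/1699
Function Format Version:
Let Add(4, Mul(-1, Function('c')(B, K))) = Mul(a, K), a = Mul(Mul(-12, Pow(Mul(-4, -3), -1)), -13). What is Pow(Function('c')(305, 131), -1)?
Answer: Rational(-1, 1699) ≈ -0.00058858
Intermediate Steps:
a = 13 (a = Mul(Mul(-12, Pow(12, -1)), -13) = Mul(Mul(-12, Rational(1, 12)), -13) = Mul(-1, -13) = 13)
Function('c')(B, K) = Add(4, Mul(-13, K)) (Function('c')(B, K) = Add(4, Mul(-1, Mul(13, K))) = Add(4, Mul(-13, K)))
Pow(Function('c')(305, 131), -1) = Pow(Add(4, Mul(-13, 131)), -1) = Pow(Add(4, -1703), -1) = Pow(-1699, -1) = Rational(-1, 1699)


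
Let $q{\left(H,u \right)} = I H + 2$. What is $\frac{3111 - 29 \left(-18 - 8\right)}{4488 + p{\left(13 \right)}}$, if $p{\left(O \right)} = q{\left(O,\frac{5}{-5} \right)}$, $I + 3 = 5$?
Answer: $\frac{3865}{4516} \approx 0.85585$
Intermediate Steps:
$I = 2$ ($I = -3 + 5 = 2$)
$q{\left(H,u \right)} = 2 + 2 H$ ($q{\left(H,u \right)} = 2 H + 2 = 2 + 2 H$)
$p{\left(O \right)} = 2 + 2 O$
$\frac{3111 - 29 \left(-18 - 8\right)}{4488 + p{\left(13 \right)}} = \frac{3111 - 29 \left(-18 - 8\right)}{4488 + \left(2 + 2 \cdot 13\right)} = \frac{3111 - -754}{4488 + \left(2 + 26\right)} = \frac{3111 + 754}{4488 + 28} = \frac{3865}{4516}$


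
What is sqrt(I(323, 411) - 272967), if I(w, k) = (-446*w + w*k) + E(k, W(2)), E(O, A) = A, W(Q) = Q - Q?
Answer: 4*I*sqrt(17767) ≈ 533.17*I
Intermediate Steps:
W(Q) = 0
I(w, k) = -446*w + k*w (I(w, k) = (-446*w + w*k) + 0 = (-446*w + k*w) + 0 = -446*w + k*w)
sqrt(I(323, 411) - 272967) = sqrt(323*(-446 + 411) - 272967) = sqrt(323*(-35) - 272967) = sqrt(-11305 - 272967) = sqrt(-284272) = 4*I*sqrt(17767)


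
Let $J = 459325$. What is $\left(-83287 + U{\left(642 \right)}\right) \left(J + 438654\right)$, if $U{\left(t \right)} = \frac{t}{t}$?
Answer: $-74789078994$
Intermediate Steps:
$U{\left(t \right)} = 1$
$\left(-83287 + U{\left(642 \right)}\right) \left(J + 438654\right) = \left(-83287 + 1\right) \left(459325 + 438654\right) = \left(-83286\right) 897979 = -74789078994$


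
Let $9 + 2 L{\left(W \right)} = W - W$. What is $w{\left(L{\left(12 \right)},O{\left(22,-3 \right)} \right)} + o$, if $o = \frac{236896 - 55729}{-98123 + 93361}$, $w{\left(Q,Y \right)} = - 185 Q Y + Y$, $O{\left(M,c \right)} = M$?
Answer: $\frac{87139627}{4762} \approx 18299.0$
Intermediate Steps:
$L{\left(W \right)} = - \frac{9}{2}$ ($L{\left(W \right)} = - \frac{9}{2} + \frac{W - W}{2} = - \frac{9}{2} + \frac{1}{2} \cdot 0 = - \frac{9}{2} + 0 = - \frac{9}{2}$)
$w{\left(Q,Y \right)} = Y - 185 Q Y$ ($w{\left(Q,Y \right)} = - 185 Q Y + Y = Y - 185 Q Y$)
$o = - \frac{181167}{4762}$ ($o = \frac{181167}{-4762} = 181167 \left(- \frac{1}{4762}\right) = - \frac{181167}{4762} \approx -38.044$)
$w{\left(L{\left(12 \right)},O{\left(22,-3 \right)} \right)} + o = 22 \left(1 - - \frac{1665}{2}\right) - \frac{181167}{4762} = 22 \left(1 + \frac{1665}{2}\right) - \frac{181167}{4762} = 22 \cdot \frac{1667}{2} - \frac{181167}{4762} = 18337 - \frac{181167}{4762} = \frac{87139627}{4762}$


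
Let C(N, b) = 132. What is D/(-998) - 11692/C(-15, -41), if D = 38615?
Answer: -4191449/32934 ≈ -127.27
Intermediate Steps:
D/(-998) - 11692/C(-15, -41) = 38615/(-998) - 11692/132 = 38615*(-1/998) - 11692*1/132 = -38615/998 - 2923/33 = -4191449/32934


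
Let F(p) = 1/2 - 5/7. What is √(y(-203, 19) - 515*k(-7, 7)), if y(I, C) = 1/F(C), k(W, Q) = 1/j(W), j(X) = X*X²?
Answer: I*√68397/147 ≈ 1.7791*I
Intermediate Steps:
j(X) = X³
k(W, Q) = W⁻³ (k(W, Q) = 1/(W³) = W⁻³)
F(p) = -3/14 (F(p) = 1*(½) - 5*⅐ = ½ - 5/7 = -3/14)
y(I, C) = -14/3 (y(I, C) = 1/(-3/14) = -14/3)
√(y(-203, 19) - 515*k(-7, 7)) = √(-14/3 - 515/(-7)³) = √(-14/3 - 515*(-1/343)) = √(-14/3 + 515/343) = √(-3257/1029) = I*√68397/147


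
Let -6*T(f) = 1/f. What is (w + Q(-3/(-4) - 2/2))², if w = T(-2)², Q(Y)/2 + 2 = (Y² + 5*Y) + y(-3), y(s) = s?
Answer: 3171961/20736 ≈ 152.97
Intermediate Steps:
Q(Y) = -10 + 2*Y² + 10*Y (Q(Y) = -4 + 2*((Y² + 5*Y) - 3) = -4 + 2*(-3 + Y² + 5*Y) = -4 + (-6 + 2*Y² + 10*Y) = -10 + 2*Y² + 10*Y)
T(f) = -1/(6*f)
w = 1/144 (w = (-⅙/(-2))² = (-⅙*(-½))² = (1/12)² = 1/144 ≈ 0.0069444)
(w + Q(-3/(-4) - 2/2))² = (1/144 + (-10 + 2*(-3/(-4) - 2/2)² + 10*(-3/(-4) - 2/2)))² = (1/144 + (-10 + 2*(-3*(-¼) - 2*½)² + 10*(-3*(-¼) - 2*½)))² = (1/144 + (-10 + 2*(¾ - 1)² + 10*(¾ - 1)))² = (1/144 + (-10 + 2*(-¼)² + 10*(-¼)))² = (1/144 + (-10 + 2*(1/16) - 5/2))² = (1/144 + (-10 + ⅛ - 5/2))² = (1/144 - 99/8)² = (-1781/144)² = 3171961/20736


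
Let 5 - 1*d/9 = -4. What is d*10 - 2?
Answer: 808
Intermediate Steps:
d = 81 (d = 45 - 9*(-4) = 45 + 36 = 81)
d*10 - 2 = 81*10 - 2 = 810 - 2 = 808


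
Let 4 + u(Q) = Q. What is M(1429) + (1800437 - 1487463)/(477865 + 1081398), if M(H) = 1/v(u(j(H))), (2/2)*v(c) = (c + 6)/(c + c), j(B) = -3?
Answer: 22142656/1559263 ≈ 14.201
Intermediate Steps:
u(Q) = -4 + Q
v(c) = (6 + c)/(2*c) (v(c) = (c + 6)/(c + c) = (6 + c)/((2*c)) = (6 + c)*(1/(2*c)) = (6 + c)/(2*c))
M(H) = 14 (M(H) = 1/((6 + (-4 - 3))/(2*(-4 - 3))) = 1/((½)*(6 - 7)/(-7)) = 1/((½)*(-⅐)*(-1)) = 1/(1/14) = 14)
M(1429) + (1800437 - 1487463)/(477865 + 1081398) = 14 + (1800437 - 1487463)/(477865 + 1081398) = 14 + 312974/1559263 = 22142656/1559263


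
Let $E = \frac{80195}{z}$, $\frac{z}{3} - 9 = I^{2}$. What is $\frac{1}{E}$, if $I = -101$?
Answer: $\frac{6126}{16039} \approx 0.38194$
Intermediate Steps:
$z = 30630$ ($z = 27 + 3 \left(-101\right)^{2} = 27 + 3 \cdot 10201 = 27 + 30603 = 30630$)
$E = \frac{16039}{6126}$ ($E = \frac{80195}{30630} = 80195 \cdot \frac{1}{30630} = \frac{16039}{6126} \approx 2.6182$)
$\frac{1}{E} = \frac{1}{\frac{16039}{6126}} = \frac{6126}{16039}$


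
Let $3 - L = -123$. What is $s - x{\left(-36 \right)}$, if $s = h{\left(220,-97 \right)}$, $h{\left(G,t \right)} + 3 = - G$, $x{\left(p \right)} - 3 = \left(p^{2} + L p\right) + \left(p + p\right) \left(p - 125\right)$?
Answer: $-8578$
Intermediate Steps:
$L = 126$ ($L = 3 - -123 = 3 + 123 = 126$)
$x{\left(p \right)} = 3 + p^{2} + 126 p + 2 p \left(-125 + p\right)$ ($x{\left(p \right)} = 3 + \left(\left(p^{2} + 126 p\right) + \left(p + p\right) \left(p - 125\right)\right) = 3 + \left(\left(p^{2} + 126 p\right) + 2 p \left(-125 + p\right)\right) = 3 + \left(p^{2} + 126 p + 2 p \left(-125 + p\right)\right) = 3 + p^{2} + 126 p + 2 p \left(-125 + p\right)$)
$h{\left(G,t \right)} = -3 - G$
$s = -223$ ($s = -3 - 220 = -223$)
$s - x{\left(-36 \right)} = -223 - \left(3 - -4464 + 3 \left(-36\right)^{2}\right) = -223 - \left(3 + 4464 + 3 \cdot 1296\right) = -223 - \left(3 + 4464 + 3888\right) = -223 - 8355 = -8578$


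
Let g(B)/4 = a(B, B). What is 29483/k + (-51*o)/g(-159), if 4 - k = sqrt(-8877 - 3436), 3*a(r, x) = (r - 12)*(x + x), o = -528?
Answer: 123368570/12415303 + 29483*I*sqrt(12313)/12329 ≈ 9.9368 + 265.35*I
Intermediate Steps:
a(r, x) = 2*x*(-12 + r)/3 (a(r, x) = ((r - 12)*(x + x))/3 = ((-12 + r)*(2*x))/3 = (2*x*(-12 + r))/3 = 2*x*(-12 + r)/3)
g(B) = 8*B*(-12 + B)/3 (g(B) = 4*(2*B*(-12 + B)/3) = 8*B*(-12 + B)/3)
k = 4 - I*sqrt(12313) (k = 4 - sqrt(-8877 - 3436) = 4 - sqrt(-12313) = 4 - I*sqrt(12313) ≈ 4.0 - 110.96*I)
29483/k + (-51*o)/g(-159) = 29483/(4 - I*sqrt(12313)) + (-51*(-528))/(((8/3)*(-159)*(-12 - 159))) = 29483/(4 - I*sqrt(12313)) + 26928/(((8/3)*(-159)*(-171))) = 29483/(4 - I*sqrt(12313)) + 26928/72504 = 29483/(4 - I*sqrt(12313)) + 26928*(1/72504) = 29483/(4 - I*sqrt(12313)) + 374/1007 = 374/1007 + 29483/(4 - I*sqrt(12313))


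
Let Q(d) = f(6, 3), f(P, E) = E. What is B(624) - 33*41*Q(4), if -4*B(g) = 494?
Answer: -8365/2 ≈ -4182.5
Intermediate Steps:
Q(d) = 3
B(g) = -247/2 (B(g) = -1/4*494 = -247/2)
B(624) - 33*41*Q(4) = -247/2 - 33*41*3 = -247/2 - 1353*3 = -247/2 - 1*4059 = -247/2 - 4059 = -8365/2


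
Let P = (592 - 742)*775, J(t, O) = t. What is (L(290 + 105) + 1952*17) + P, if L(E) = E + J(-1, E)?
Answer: -82672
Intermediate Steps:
P = -116250 (P = -150*775 = -116250)
L(E) = -1 + E (L(E) = E - 1 = -1 + E)
(L(290 + 105) + 1952*17) + P = ((-1 + (290 + 105)) + 1952*17) - 116250 = ((-1 + 395) + 33184) - 116250 = (394 + 33184) - 116250 = 33578 - 116250 = -82672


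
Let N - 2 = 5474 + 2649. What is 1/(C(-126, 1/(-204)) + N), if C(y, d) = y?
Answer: 1/7999 ≈ 0.00012502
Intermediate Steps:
N = 8125 (N = 2 + (5474 + 2649) = 2 + 8123 = 8125)
1/(C(-126, 1/(-204)) + N) = 1/(-126 + 8125) = 1/7999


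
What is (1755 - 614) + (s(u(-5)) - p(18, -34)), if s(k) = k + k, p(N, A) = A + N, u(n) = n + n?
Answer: 1137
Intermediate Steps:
u(n) = 2*n
s(k) = 2*k
(1755 - 614) + (s(u(-5)) - p(18, -34)) = (1755 - 614) + (2*(2*(-5)) - (-34 + 18)) = 1141 + (2*(-10) - 1*(-16)) = 1141 + (-20 + 16) = 1141 - 4 = 1137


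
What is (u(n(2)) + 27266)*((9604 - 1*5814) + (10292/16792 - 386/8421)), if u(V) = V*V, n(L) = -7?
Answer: 1220085420455625/11783786 ≈ 1.0354e+8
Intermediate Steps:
u(V) = V²
(u(n(2)) + 27266)*((9604 - 1*5814) + (10292/16792 - 386/8421)) = ((-7)² + 27266)*((9604 - 1*5814) + (10292/16792 - 386/8421)) = (49 + 27266)*((9604 - 5814) + (10292*(1/16792) - 386*1/8421)) = 27315*(3790 + (2573/4198 - 386/8421)) = 27315*(3790 + 20046805/35351358) = 27315*(134001693625/35351358) = 1220085420455625/11783786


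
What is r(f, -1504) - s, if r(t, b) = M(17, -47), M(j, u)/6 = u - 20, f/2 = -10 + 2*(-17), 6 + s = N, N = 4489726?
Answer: -4490122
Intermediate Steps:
s = 4489720 (s = -6 + 4489726 = 4489720)
f = -88 (f = 2*(-10 + 2*(-17)) = 2*(-10 - 34) = 2*(-44) = -88)
M(j, u) = -120 + 6*u (M(j, u) = 6*(u - 20) = 6*(-20 + u) = -120 + 6*u)
r(t, b) = -402 (r(t, b) = -120 + 6*(-47) = -120 - 282 = -402)
r(f, -1504) - s = -402 - 1*4489720 = -402 - 4489720 = -4490122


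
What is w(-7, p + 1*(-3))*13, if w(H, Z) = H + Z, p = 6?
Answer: -52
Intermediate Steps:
w(-7, p + 1*(-3))*13 = (-7 + (6 + 1*(-3)))*13 = (-7 + (6 - 3))*13 = (-7 + 3)*13 = -4*13 = -52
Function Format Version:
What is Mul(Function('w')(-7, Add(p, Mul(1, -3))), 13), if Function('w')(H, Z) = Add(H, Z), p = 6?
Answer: -52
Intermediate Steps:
Mul(Function('w')(-7, Add(p, Mul(1, -3))), 13) = Mul(Add(-7, Add(6, Mul(1, -3))), 13) = Mul(Add(-7, Add(6, -3)), 13) = Mul(Add(-7, 3), 13) = Mul(-4, 13) = -52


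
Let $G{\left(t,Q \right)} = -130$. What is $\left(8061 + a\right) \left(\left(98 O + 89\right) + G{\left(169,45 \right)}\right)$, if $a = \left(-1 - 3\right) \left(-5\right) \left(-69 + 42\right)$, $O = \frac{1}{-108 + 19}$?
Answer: $- \frac{28181187}{89} \approx -3.1664 \cdot 10^{5}$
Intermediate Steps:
$O = - \frac{1}{89}$ ($O = \frac{1}{-89} = - \frac{1}{89} \approx -0.011236$)
$a = -540$ ($a = \left(-4\right) \left(-5\right) \left(-27\right) = 20 \left(-27\right) = -540$)
$\left(8061 + a\right) \left(\left(98 O + 89\right) + G{\left(169,45 \right)}\right) = \left(8061 - 540\right) \left(\left(98 \left(- \frac{1}{89}\right) + 89\right) - 130\right) = 7521 \left(\left(- \frac{98}{89} + 89\right) - 130\right) = 7521 \left(\frac{7823}{89} - 130\right) = 7521 \left(- \frac{3747}{89}\right) = - \frac{28181187}{89}$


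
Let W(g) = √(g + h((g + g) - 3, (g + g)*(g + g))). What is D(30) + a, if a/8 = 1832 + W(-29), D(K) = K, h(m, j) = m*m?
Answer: 14686 + 16*√923 ≈ 15172.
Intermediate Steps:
h(m, j) = m²
W(g) = √(g + (-3 + 2*g)²) (W(g) = √(g + ((g + g) - 3)²) = √(g + (2*g - 3)²) = √(g + (-3 + 2*g)²))
a = 14656 + 16*√923 (a = 8*(1832 + √(-29 + (-3 + 2*(-29))²)) = 8*(1832 + √(-29 + (-3 - 58)²)) = 8*(1832 + √(-29 + (-61)²)) = 8*(1832 + √(-29 + 3721)) = 8*(1832 + √3692) = 8*(1832 + 2*√923) = 14656 + 16*√923 ≈ 15142.)
D(30) + a = 30 + (14656 + 16*√923) = 14686 + 16*√923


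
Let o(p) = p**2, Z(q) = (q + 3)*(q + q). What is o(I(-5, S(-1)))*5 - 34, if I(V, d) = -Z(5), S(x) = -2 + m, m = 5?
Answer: 31966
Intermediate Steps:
Z(q) = 2*q*(3 + q) (Z(q) = (3 + q)*(2*q) = 2*q*(3 + q))
S(x) = 3 (S(x) = -2 + 5 = 3)
I(V, d) = -80 (I(V, d) = -2*5*(3 + 5) = -2*5*8 = -1*80 = -80)
o(I(-5, S(-1)))*5 - 34 = (-80)**2*5 - 34 = 6400*5 - 34 = 32000 - 34 = 31966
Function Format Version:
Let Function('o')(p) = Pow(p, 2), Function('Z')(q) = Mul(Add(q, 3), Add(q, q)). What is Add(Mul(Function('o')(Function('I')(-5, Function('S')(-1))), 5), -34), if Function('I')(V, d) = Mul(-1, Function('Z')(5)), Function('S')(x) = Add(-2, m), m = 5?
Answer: 31966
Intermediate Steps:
Function('Z')(q) = Mul(2, q, Add(3, q)) (Function('Z')(q) = Mul(Add(3, q), Mul(2, q)) = Mul(2, q, Add(3, q)))
Function('S')(x) = 3 (Function('S')(x) = Add(-2, 5) = 3)
Function('I')(V, d) = -80 (Function('I')(V, d) = Mul(-1, Mul(2, 5, Add(3, 5))) = Mul(-1, Mul(2, 5, 8)) = Mul(-1, 80) = -80)
Add(Mul(Function('o')(Function('I')(-5, Function('S')(-1))), 5), -34) = Add(Mul(Pow(-80, 2), 5), -34) = Add(Mul(6400, 5), -34) = Add(32000, -34) = 31966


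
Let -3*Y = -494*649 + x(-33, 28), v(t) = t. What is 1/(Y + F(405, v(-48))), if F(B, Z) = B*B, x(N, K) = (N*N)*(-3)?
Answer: 3/815948 ≈ 3.6767e-6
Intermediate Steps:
x(N, K) = -3*N² (x(N, K) = N²*(-3) = -3*N²)
F(B, Z) = B²
Y = 323873/3 (Y = -(-494*649 - 3*(-33)²)/3 = -(-320606 - 3*1089)/3 = -(-320606 - 3267)/3 = -⅓*(-323873) = 323873/3 ≈ 1.0796e+5)
1/(Y + F(405, v(-48))) = 1/(323873/3 + 405²) = 1/(323873/3 + 164025) = 1/(815948/3) = 3/815948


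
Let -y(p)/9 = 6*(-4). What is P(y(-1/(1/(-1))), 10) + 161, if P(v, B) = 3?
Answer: 164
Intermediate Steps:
y(p) = 216 (y(p) = -54*(-4) = -9*(-24) = 216)
P(y(-1/(1/(-1))), 10) + 161 = 3 + 161 = 164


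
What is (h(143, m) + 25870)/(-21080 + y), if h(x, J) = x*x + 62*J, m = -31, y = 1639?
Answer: -44397/19441 ≈ -2.2837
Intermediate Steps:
h(x, J) = x² + 62*J
(h(143, m) + 25870)/(-21080 + y) = ((143² + 62*(-31)) + 25870)/(-21080 + 1639) = ((20449 - 1922) + 25870)/(-19441) = (18527 + 25870)*(-1/19441) = 44397*(-1/19441) = -44397/19441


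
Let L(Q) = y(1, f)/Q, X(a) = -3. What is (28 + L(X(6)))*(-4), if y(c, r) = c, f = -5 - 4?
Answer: -332/3 ≈ -110.67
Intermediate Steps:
f = -9
L(Q) = 1/Q
(28 + L(X(6)))*(-4) = (28 + 1/(-3))*(-4) = (28 - ⅓)*(-4) = (83/3)*(-4) = -332/3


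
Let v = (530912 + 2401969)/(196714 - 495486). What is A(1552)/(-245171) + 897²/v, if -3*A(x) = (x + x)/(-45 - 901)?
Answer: -27877576714747347788/340114134898923 ≈ -81965.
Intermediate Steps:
A(x) = x/1419 (A(x) = -(x + x)/(3*(-45 - 901)) = -2*x/(3*(-946)) = -2*x*(-1)/(3*946) = -(-1)*x/1419 = x/1419)
v = -2932881/298772 (v = 2932881/(-298772) = 2932881*(-1/298772) = -2932881/298772 ≈ -9.8165)
A(1552)/(-245171) + 897²/v = ((1/1419)*1552)/(-245171) + 897²/(-2932881/298772) = (1552/1419)*(-1/245171) + 804609*(-298772/2932881) = -1552/347897649 - 80131546716/977627 = -27877576714747347788/340114134898923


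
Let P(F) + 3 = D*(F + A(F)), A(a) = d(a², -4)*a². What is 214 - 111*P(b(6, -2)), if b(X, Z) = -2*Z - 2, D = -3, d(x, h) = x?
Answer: 6541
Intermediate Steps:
A(a) = a⁴ (A(a) = a²*a² = a⁴)
b(X, Z) = -2 - 2*Z
P(F) = -3 - 3*F - 3*F⁴ (P(F) = -3 - 3*(F + F⁴) = -3 + (-3*F - 3*F⁴) = -3 - 3*F - 3*F⁴)
214 - 111*P(b(6, -2)) = 214 - 111*(-3 - 3*(-2 - 2*(-2)) - 3*(-2 - 2*(-2))⁴) = 214 - 111*(-3 - 3*(-2 + 4) - 3*(-2 + 4)⁴) = 214 - 111*(-3 - 3*2 - 3*2⁴) = 214 - 111*(-3 - 6 - 3*16) = 214 - 111*(-3 - 6 - 48) = 214 - 111*(-57) = 214 + 6327 = 6541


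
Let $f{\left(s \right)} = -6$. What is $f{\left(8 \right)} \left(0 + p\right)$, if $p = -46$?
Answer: $276$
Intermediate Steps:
$f{\left(8 \right)} \left(0 + p\right) = - 6 \left(0 - 46\right) = \left(-6\right) \left(-46\right) = 276$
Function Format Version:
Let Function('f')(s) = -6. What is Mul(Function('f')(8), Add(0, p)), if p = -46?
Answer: 276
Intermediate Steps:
Mul(Function('f')(8), Add(0, p)) = Mul(-6, Add(0, -46)) = Mul(-6, -46) = 276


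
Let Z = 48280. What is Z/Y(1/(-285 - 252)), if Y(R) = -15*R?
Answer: 1728424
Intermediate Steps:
Z/Y(1/(-285 - 252)) = 48280/((-15/(-285 - 252))) = 48280/((-15/(-537))) = 48280/((-15*(-1/537))) = 48280/(5/179) = 48280*(179/5) = 1728424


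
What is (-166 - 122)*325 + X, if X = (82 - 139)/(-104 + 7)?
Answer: -9079143/97 ≈ -93599.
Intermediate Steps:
X = 57/97 (X = -57/(-97) = -57*(-1/97) = 57/97 ≈ 0.58763)
(-166 - 122)*325 + X = (-166 - 122)*325 + 57/97 = -288*325 + 57/97 = -93600 + 57/97 = -9079143/97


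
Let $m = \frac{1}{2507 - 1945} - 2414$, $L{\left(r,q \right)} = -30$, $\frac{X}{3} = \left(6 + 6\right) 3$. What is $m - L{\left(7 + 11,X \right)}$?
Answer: $- \frac{1339807}{562} \approx -2384.0$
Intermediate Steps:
$X = 108$ ($X = 3 \left(6 + 6\right) 3 = 3 \cdot 12 \cdot 3 = 3 \cdot 36 = 108$)
$m = - \frac{1356667}{562}$ ($m = \frac{1}{562} - 2414 = - \frac{1356667}{562} \approx -2414.0$)
$m - L{\left(7 + 11,X \right)} = - \frac{1356667}{562} - -30 = - \frac{1356667}{562} + 30 = - \frac{1339807}{562}$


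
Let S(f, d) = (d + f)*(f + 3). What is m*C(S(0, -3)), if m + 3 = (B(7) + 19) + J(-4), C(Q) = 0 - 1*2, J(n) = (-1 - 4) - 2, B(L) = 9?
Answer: -36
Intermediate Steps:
S(f, d) = (3 + f)*(d + f) (S(f, d) = (d + f)*(3 + f) = (3 + f)*(d + f))
J(n) = -7 (J(n) = -5 - 2 = -7)
C(Q) = -2 (C(Q) = 0 - 2 = -2)
m = 18 (m = -3 + ((9 + 19) - 7) = -3 + (28 - 7) = -3 + 21 = 18)
m*C(S(0, -3)) = 18*(-2) = -36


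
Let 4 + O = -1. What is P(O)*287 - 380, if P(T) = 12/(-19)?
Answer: -10664/19 ≈ -561.26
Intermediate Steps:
O = -5 (O = -4 - 1 = -5)
P(T) = -12/19 (P(T) = 12*(-1/19) = -12/19)
P(O)*287 - 380 = -12/19*287 - 380 = -3444/19 - 380 = -10664/19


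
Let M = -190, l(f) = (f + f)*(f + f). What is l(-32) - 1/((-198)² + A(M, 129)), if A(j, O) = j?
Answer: 159801343/39014 ≈ 4096.0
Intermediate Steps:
l(f) = 4*f² (l(f) = (2*f)*(2*f) = 4*f²)
l(-32) - 1/((-198)² + A(M, 129)) = 4*(-32)² - 1/((-198)² - 190) = 4*1024 - 1/(39204 - 190) = 4096 - 1/39014 = 159801343/39014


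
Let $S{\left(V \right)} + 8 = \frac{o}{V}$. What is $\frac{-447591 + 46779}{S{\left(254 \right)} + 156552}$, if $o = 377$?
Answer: $- \frac{101806248}{39762553} \approx -2.5604$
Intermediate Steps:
$S{\left(V \right)} = -8 + \frac{377}{V}$
$\frac{-447591 + 46779}{S{\left(254 \right)} + 156552} = \frac{-447591 + 46779}{\left(-8 + \frac{377}{254}\right) + 156552} = - \frac{400812}{\left(-8 + 377 \cdot \frac{1}{254}\right) + 156552} = - \frac{400812}{\left(-8 + \frac{377}{254}\right) + 156552} = - \frac{400812}{- \frac{1655}{254} + 156552} = - \frac{400812}{\frac{39762553}{254}} = \left(-400812\right) \frac{254}{39762553} = - \frac{101806248}{39762553}$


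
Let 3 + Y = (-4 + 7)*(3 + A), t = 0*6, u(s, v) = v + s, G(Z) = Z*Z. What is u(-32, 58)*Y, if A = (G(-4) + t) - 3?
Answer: 1170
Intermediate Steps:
G(Z) = Z**2
u(s, v) = s + v
t = 0
A = 13 (A = ((-4)**2 + 0) - 3 = (16 + 0) - 3 = 16 - 3 = 13)
Y = 45 (Y = -3 + (-4 + 7)*(3 + 13) = -3 + 3*16 = -3 + 48 = 45)
u(-32, 58)*Y = (-32 + 58)*45 = 26*45 = 1170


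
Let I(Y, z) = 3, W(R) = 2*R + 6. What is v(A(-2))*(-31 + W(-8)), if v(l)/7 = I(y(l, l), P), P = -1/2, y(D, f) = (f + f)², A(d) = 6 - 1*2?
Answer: -861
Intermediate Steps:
A(d) = 4 (A(d) = 6 - 2 = 4)
y(D, f) = 4*f² (y(D, f) = (2*f)² = 4*f²)
P = -½ (P = -1*½ = -½ ≈ -0.50000)
W(R) = 6 + 2*R
v(l) = 21 (v(l) = 7*3 = 21)
v(A(-2))*(-31 + W(-8)) = 21*(-31 + (6 + 2*(-8))) = 21*(-31 + (6 - 16)) = 21*(-31 - 10) = 21*(-41) = -861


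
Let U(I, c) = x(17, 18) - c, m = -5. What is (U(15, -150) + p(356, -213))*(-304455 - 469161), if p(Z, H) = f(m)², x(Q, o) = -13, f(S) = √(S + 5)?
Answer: -105985392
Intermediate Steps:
f(S) = √(5 + S)
p(Z, H) = 0 (p(Z, H) = (√(5 - 5))² = (√0)² = 0² = 0)
U(I, c) = -13 - c
(U(15, -150) + p(356, -213))*(-304455 - 469161) = ((-13 - 1*(-150)) + 0)*(-304455 - 469161) = ((-13 + 150) + 0)*(-773616) = (137 + 0)*(-773616) = 137*(-773616) = -105985392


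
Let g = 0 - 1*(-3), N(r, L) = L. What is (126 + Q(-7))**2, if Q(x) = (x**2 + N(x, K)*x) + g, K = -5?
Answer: 45369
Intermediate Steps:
g = 3 (g = 0 + 3 = 3)
Q(x) = 3 + x**2 - 5*x (Q(x) = (x**2 - 5*x) + 3 = 3 + x**2 - 5*x)
(126 + Q(-7))**2 = (126 + (3 + (-7)**2 - 5*(-7)))**2 = (126 + (3 + 49 + 35))**2 = (126 + 87)**2 = 213**2 = 45369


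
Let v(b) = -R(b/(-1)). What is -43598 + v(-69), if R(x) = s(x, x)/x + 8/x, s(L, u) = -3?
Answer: -3008267/69 ≈ -43598.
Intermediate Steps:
R(x) = 5/x (R(x) = -3/x + 8/x = 5/x)
v(b) = 5/b (v(b) = -5/(b/(-1)) = -5/(b*(-1)) = -5/((-b)) = -5*(-1/b) = -(-5)/b = 5/b)
-43598 + v(-69) = -43598 + 5/(-69) = -43598 + 5*(-1/69) = -43598 - 5/69 = -3008267/69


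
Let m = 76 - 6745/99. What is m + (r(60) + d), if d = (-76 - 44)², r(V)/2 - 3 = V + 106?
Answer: 1459841/99 ≈ 14746.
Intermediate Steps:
r(V) = 218 + 2*V (r(V) = 6 + 2*(V + 106) = 6 + 2*(106 + V) = 6 + (212 + 2*V) = 218 + 2*V)
d = 14400 (d = (-120)² = 14400)
m = 779/99 (m = 76 - 6745/99 = 779/99 ≈ 7.8687)
m + (r(60) + d) = 779/99 + ((218 + 2*60) + 14400) = 779/99 + ((218 + 120) + 14400) = 779/99 + (338 + 14400) = 779/99 + 14738 = 1459841/99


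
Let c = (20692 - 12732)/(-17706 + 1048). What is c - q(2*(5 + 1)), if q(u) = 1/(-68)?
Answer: -262311/566372 ≈ -0.46314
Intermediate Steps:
q(u) = -1/68
c = -3980/8329 (c = 7960/(-16658) = 7960*(-1/16658) = -3980/8329 ≈ -0.47785)
c - q(2*(5 + 1)) = -3980/8329 - 1*(-1/68) = -3980/8329 + 1/68 = -262311/566372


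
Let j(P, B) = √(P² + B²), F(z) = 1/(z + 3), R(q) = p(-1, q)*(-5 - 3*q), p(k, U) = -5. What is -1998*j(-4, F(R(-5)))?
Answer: -1998*√35345/47 ≈ -7992.1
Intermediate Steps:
R(q) = 25 + 15*q (R(q) = -5*(-5 - 3*q) = 25 + 15*q)
F(z) = 1/(3 + z)
j(P, B) = √(B² + P²)
-1998*j(-4, F(R(-5))) = -1998*√((1/(3 + (25 + 15*(-5))))² + (-4)²) = -1998*√((1/(3 + (25 - 75)))² + 16) = -1998*√((1/(3 - 50))² + 16) = -1998*√((1/(-47))² + 16) = -1998*√((-1/47)² + 16) = -1998*√(1/2209 + 16) = -1998*√35345/47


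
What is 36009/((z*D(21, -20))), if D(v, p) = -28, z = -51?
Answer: 12003/476 ≈ 25.216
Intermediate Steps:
36009/((z*D(21, -20))) = 36009/((-51*(-28))) = 36009/1428 = 36009*(1/1428) = 12003/476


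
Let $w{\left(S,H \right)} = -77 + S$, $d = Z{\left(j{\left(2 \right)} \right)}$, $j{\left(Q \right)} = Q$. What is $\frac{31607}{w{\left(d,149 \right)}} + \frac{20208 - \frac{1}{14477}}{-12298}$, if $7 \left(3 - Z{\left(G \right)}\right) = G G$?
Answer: $- \frac{898715306786}{2112179823} \approx -425.49$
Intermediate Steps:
$Z{\left(G \right)} = 3 - \frac{G^{2}}{7}$ ($Z{\left(G \right)} = 3 - \frac{G G}{7} = 3 - \frac{G^{2}}{7}$)
$d = \frac{17}{7}$ ($d = 3 - \frac{2^{2}}{7} = 3 - \frac{4}{7} = \frac{17}{7} \approx 2.4286$)
$\frac{31607}{w{\left(d,149 \right)}} + \frac{20208 - \frac{1}{14477}}{-12298} = \frac{31607}{-77 + \frac{17}{7}} + \frac{20208 - \frac{1}{14477}}{-12298} = \frac{31607}{- \frac{522}{7}} + \left(20208 - \frac{1}{14477}\right) \left(- \frac{1}{12298}\right) = 31607 \left(- \frac{7}{522}\right) + \left(20208 - \frac{1}{14477}\right) \left(- \frac{1}{12298}\right) = - \frac{221249}{522} + \frac{292551215}{14477} \left(- \frac{1}{12298}\right) = - \frac{221249}{522} - \frac{26595565}{16185286} = - \frac{898715306786}{2112179823}$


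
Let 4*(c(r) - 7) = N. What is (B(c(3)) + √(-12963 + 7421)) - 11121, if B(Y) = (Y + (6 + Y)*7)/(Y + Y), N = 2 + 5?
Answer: -55573/5 + I*√5542 ≈ -11115.0 + 74.445*I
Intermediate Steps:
N = 7
c(r) = 35/4 (c(r) = 7 + (¼)*7 = 7 + 7/4 = 35/4)
B(Y) = (42 + 8*Y)/(2*Y) (B(Y) = (Y + (42 + 7*Y))/((2*Y)) = (42 + 8*Y)*(1/(2*Y)) = (42 + 8*Y)/(2*Y))
(B(c(3)) + √(-12963 + 7421)) - 11121 = ((4 + 21/(35/4)) + √(-12963 + 7421)) - 11121 = ((4 + 21*(4/35)) + √(-5542)) - 11121 = ((4 + 12/5) + I*√5542) - 11121 = (32/5 + I*√5542) - 11121 = -55573/5 + I*√5542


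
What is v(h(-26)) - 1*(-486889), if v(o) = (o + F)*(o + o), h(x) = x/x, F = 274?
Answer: 487439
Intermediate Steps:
h(x) = 1
v(o) = 2*o*(274 + o) (v(o) = (o + 274)*(o + o) = (274 + o)*(2*o) = 2*o*(274 + o))
v(h(-26)) - 1*(-486889) = 2*1*(274 + 1) - 1*(-486889) = 2*1*275 + 486889 = 550 + 486889 = 487439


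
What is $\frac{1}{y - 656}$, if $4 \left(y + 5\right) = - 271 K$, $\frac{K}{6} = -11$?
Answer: $\frac{2}{7621} \approx 0.00026243$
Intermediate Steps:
$K = -66$ ($K = 6 \left(-11\right) = -66$)
$y = \frac{8933}{2}$ ($y = -5 + \frac{\left(-271\right) \left(-66\right)}{4} = -5 + \frac{1}{4} \cdot 17886 = -5 + \frac{8943}{2} = \frac{8933}{2} \approx 4466.5$)
$\frac{1}{y - 656} = \frac{1}{\frac{8933}{2} - 656} = \frac{1}{\frac{7621}{2}} = \frac{2}{7621}$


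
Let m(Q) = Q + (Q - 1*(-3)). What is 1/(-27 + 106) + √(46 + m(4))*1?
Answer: 1/79 + √57 ≈ 7.5625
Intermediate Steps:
m(Q) = 3 + 2*Q (m(Q) = Q + (Q + 3) = Q + (3 + Q) = 3 + 2*Q)
1/(-27 + 106) + √(46 + m(4))*1 = 1/(-27 + 106) + √(46 + (3 + 2*4))*1 = 1/79 + √(46 + (3 + 8))*1 = 1/79 + √(46 + 11)*1 = 1/79 + √57*1 = 1/79 + √57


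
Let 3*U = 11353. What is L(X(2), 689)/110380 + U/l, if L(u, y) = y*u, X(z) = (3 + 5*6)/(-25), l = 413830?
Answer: 310084537/342589165500 ≈ 0.00090512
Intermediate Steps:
U = 11353/3 (U = (⅓)*11353 = 11353/3 ≈ 3784.3)
X(z) = -33/25 (X(z) = (3 + 30)*(-1/25) = 33*(-1/25) = -33/25)
L(u, y) = u*y
L(X(2), 689)/110380 + U/l = -33/25*689/110380 + (11353/3)/413830 = -22737/25*1/110380 + (11353/3)*(1/413830) = -22737/2759500 + 11353/1241490 = 310084537/342589165500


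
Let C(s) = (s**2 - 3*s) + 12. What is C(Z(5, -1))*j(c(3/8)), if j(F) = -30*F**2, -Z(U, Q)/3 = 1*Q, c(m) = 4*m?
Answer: -810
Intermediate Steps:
Z(U, Q) = -3*Q
C(s) = 12 + s**2 - 3*s
C(Z(5, -1))*j(c(3/8)) = (12 + (-3*(-1))**2 - (-9)*(-1))*(-30*(4*(3/8))**2) = (12 + 3**2 - 3*3)*(-30*(4*(3*(1/8)))**2) = (12 + 9 - 9)*(-30*(4*(3/8))**2) = 12*(-30*(3/2)**2) = 12*(-30*9/4) = 12*(-135/2) = -810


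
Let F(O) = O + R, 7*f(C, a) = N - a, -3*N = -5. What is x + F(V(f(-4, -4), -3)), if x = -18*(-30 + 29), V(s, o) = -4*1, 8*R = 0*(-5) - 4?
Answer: 27/2 ≈ 13.500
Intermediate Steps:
N = 5/3 (N = -⅓*(-5) = 5/3 ≈ 1.6667)
R = -½ (R = (0*(-5) - 4)/8 = (0 - 4)/8 = (⅛)*(-4) = -½ ≈ -0.50000)
f(C, a) = 5/21 - a/7 (f(C, a) = (5/3 - a)/7 = 5/21 - a/7)
V(s, o) = -4
F(O) = -½ + O (F(O) = O - ½ = -½ + O)
x = 18 (x = -18*(-1) = 18)
x + F(V(f(-4, -4), -3)) = 18 + (-½ - 4) = 18 - 9/2 = 27/2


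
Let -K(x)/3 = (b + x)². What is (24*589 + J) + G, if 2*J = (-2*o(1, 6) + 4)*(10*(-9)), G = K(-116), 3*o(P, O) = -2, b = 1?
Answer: -25779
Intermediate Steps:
o(P, O) = -⅔ (o(P, O) = (⅓)*(-2) = -⅔)
K(x) = -3*(1 + x)²
G = -39675 (G = -3*(1 - 116)² = -3*(-115)² = -3*13225 = -39675)
J = -240 (J = ((-2*(-⅔) + 4)*(10*(-9)))/2 = ((4/3 + 4)*(-90))/2 = ((16/3)*(-90))/2 = (½)*(-480) = -240)
(24*589 + J) + G = (24*589 - 240) - 39675 = (14136 - 240) - 39675 = 13896 - 39675 = -25779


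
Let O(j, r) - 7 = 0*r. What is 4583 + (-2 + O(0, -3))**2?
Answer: 4608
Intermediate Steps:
O(j, r) = 7 (O(j, r) = 7 + 0*r = 7 + 0 = 7)
4583 + (-2 + O(0, -3))**2 = 4583 + (-2 + 7)**2 = 4583 + 5**2 = 4583 + 25 = 4608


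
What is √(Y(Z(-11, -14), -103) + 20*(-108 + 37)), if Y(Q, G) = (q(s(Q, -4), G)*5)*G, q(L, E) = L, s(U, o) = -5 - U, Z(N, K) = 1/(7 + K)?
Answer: √52990/7 ≈ 32.885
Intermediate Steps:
Y(Q, G) = G*(-25 - 5*Q) (Y(Q, G) = ((-5 - Q)*5)*G = (-25 - 5*Q)*G = G*(-25 - 5*Q))
√(Y(Z(-11, -14), -103) + 20*(-108 + 37)) = √(-5*(-103)*(5 + 1/(7 - 14)) + 20*(-108 + 37)) = √(-5*(-103)*(5 + 1/(-7)) + 20*(-71)) = √(-5*(-103)*(5 - ⅐) - 1420) = √(-5*(-103)*34/7 - 1420) = √(17510/7 - 1420) = √(7570/7) = √52990/7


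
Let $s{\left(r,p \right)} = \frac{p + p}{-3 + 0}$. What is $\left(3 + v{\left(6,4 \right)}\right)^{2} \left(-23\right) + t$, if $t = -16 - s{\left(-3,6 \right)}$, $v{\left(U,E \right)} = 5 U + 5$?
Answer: $-33224$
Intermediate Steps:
$s{\left(r,p \right)} = - \frac{2 p}{3}$ ($s{\left(r,p \right)} = \frac{2 p}{-3} = 2 p \left(- \frac{1}{3}\right) = - \frac{2 p}{3}$)
$v{\left(U,E \right)} = 5 + 5 U$
$t = -12$ ($t = -16 - \left(- \frac{2}{3}\right) 6 = -16 - -4 = -16 + 4 = -12$)
$\left(3 + v{\left(6,4 \right)}\right)^{2} \left(-23\right) + t = \left(3 + \left(5 + 5 \cdot 6\right)\right)^{2} \left(-23\right) - 12 = \left(3 + \left(5 + 30\right)\right)^{2} \left(-23\right) - 12 = \left(3 + 35\right)^{2} \left(-23\right) - 12 = 38^{2} \left(-23\right) - 12 = 1444 \left(-23\right) - 12 = -33212 - 12 = -33224$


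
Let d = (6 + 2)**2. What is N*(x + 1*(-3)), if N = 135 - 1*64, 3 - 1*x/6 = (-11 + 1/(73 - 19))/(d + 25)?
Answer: 895168/801 ≈ 1117.6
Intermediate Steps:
d = 64 (d = 8**2 = 64)
x = 15011/801 (x = 18 - 6*(-11 + 1/(73 - 19))/(64 + 25) = 18 - 6*(-11 + 1/54)/89 = 18 - (-593)/(9*89) = 18 - 6*(-593/4806) = 18 + 593/801 = 15011/801 ≈ 18.740)
N = 71 (N = 135 - 64 = 71)
N*(x + 1*(-3)) = 71*(15011/801 + 1*(-3)) = 71*(15011/801 - 3) = 71*(12608/801) = 895168/801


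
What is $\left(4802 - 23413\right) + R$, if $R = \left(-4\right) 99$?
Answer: $-19007$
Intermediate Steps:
$R = -396$
$\left(4802 - 23413\right) + R = \left(4802 - 23413\right) - 396 = -18611 - 396 = -19007$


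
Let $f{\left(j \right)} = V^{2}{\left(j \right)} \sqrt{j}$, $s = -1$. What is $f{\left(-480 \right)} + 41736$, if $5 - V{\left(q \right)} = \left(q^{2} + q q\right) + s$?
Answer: $41736 + 849324441744 i \sqrt{30} \approx 41736.0 + 4.6519 \cdot 10^{12} i$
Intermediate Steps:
$V{\left(q \right)} = 6 - 2 q^{2}$ ($V{\left(q \right)} = 5 - \left(\left(q^{2} + q q\right) - 1\right) = 5 - \left(\left(q^{2} + q^{2}\right) - 1\right) = 5 - \left(2 q^{2} - 1\right) = 5 - \left(-1 + 2 q^{2}\right) = 6 - 2 q^{2}$)
$f{\left(j \right)} = \sqrt{j} \left(6 - 2 j^{2}\right)^{2}$ ($f{\left(j \right)} = \left(6 - 2 j^{2}\right)^{2} \sqrt{j} = \sqrt{j} \left(6 - 2 j^{2}\right)^{2}$)
$f{\left(-480 \right)} + 41736 = 4 \sqrt{-480} \left(-3 + \left(-480\right)^{2}\right)^{2} + 41736 = 4 \cdot 4 i \sqrt{30} \left(-3 + 230400\right)^{2} + 41736 = 4 \cdot 4 i \sqrt{30} \cdot 230397^{2} + 41736 = 4 \cdot 4 i \sqrt{30} \cdot 53082777609 + 41736 = 849324441744 i \sqrt{30} + 41736 = 41736 + 849324441744 i \sqrt{30}$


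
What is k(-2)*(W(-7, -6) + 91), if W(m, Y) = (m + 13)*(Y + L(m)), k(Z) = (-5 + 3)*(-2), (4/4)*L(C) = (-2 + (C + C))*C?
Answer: 2908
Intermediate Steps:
L(C) = C*(-2 + 2*C) (L(C) = (-2 + (C + C))*C = (-2 + 2*C)*C = C*(-2 + 2*C))
k(Z) = 4 (k(Z) = -2*(-2) = 4)
W(m, Y) = (13 + m)*(Y + 2*m*(-1 + m)) (W(m, Y) = (m + 13)*(Y + 2*m*(-1 + m)) = (13 + m)*(Y + 2*m*(-1 + m)))
k(-2)*(W(-7, -6) + 91) = 4*((-26*(-7) + 2*(-7)³ + 13*(-6) + 24*(-7)² - 6*(-7)) + 91) = 4*((182 + 2*(-343) - 78 + 24*49 + 42) + 91) = 4*((182 - 686 - 78 + 1176 + 42) + 91) = 4*(636 + 91) = 4*727 = 2908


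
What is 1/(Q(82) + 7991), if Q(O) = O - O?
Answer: 1/7991 ≈ 0.00012514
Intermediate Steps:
Q(O) = 0
1/(Q(82) + 7991) = 1/(0 + 7991) = 1/7991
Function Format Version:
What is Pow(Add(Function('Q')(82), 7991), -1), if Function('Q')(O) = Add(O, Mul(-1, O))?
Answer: Rational(1, 7991) ≈ 0.00012514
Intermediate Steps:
Function('Q')(O) = 0
Pow(Add(Function('Q')(82), 7991), -1) = Pow(Add(0, 7991), -1) = Pow(7991, -1) = Rational(1, 7991)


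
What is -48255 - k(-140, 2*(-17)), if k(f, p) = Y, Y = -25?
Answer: -48230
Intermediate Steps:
k(f, p) = -25
-48255 - k(-140, 2*(-17)) = -48255 - 1*(-25) = -48255 + 25 = -48230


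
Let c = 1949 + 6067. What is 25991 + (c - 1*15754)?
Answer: 18253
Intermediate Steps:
c = 8016
25991 + (c - 1*15754) = 25991 + (8016 - 1*15754) = 25991 + (8016 - 15754) = 25991 - 7738 = 18253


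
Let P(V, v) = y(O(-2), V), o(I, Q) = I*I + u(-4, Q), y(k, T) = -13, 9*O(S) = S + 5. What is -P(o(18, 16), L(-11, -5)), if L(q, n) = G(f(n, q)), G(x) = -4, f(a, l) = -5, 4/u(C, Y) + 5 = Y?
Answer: 13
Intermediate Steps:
u(C, Y) = 4/(-5 + Y)
O(S) = 5/9 + S/9 (O(S) = (S + 5)/9 = (5 + S)/9 = 5/9 + S/9)
L(q, n) = -4
o(I, Q) = I**2 + 4/(-5 + Q) (o(I, Q) = I*I + 4/(-5 + Q) = I**2 + 4/(-5 + Q))
P(V, v) = -13
-P(o(18, 16), L(-11, -5)) = -1*(-13) = 13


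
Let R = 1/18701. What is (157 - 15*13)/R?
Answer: -710638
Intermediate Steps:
R = 1/18701 ≈ 5.3473e-5
(157 - 15*13)/R = (157 - 15*13)/(1/18701) = (157 - 195)*18701 = -38*18701 = -710638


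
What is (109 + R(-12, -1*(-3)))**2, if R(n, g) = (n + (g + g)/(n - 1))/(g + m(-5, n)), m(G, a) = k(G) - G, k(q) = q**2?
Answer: 241274089/20449 ≈ 11799.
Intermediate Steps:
m(G, a) = G**2 - G
R(n, g) = (n + 2*g/(-1 + n))/(30 + g) (R(n, g) = (n + (g + g)/(n - 1))/(g - 5*(-1 - 5)) = (n + (2*g)/(-1 + n))/(g - 5*(-6)) = (n + 2*g/(-1 + n))/(g + 30) = (n + 2*g/(-1 + n))/(30 + g))
(109 + R(-12, -1*(-3)))**2 = (109 + ((-12)**2 - 1*(-12) + 2*(-1*(-3)))/(-30 - (-1)*(-3) + 30*(-12) - 1*(-3)*(-12)))**2 = (109 + (144 + 12 + 2*3)/(-30 - 1*3 - 360 + 3*(-12)))**2 = (109 + (144 + 12 + 6)/(-30 - 3 - 360 - 36))**2 = (109 + 162/(-429))**2 = (109 - 1/429*162)**2 = (109 - 54/143)**2 = (15533/143)**2 = 241274089/20449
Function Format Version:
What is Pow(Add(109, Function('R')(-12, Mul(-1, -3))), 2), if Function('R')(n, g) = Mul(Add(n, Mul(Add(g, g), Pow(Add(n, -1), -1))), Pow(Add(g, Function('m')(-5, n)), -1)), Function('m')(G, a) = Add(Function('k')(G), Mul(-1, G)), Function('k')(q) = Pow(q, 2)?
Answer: Rational(241274089, 20449) ≈ 11799.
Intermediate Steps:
Function('m')(G, a) = Add(Pow(G, 2), Mul(-1, G))
Function('R')(n, g) = Mul(Pow(Add(30, g), -1), Add(n, Mul(2, g, Pow(Add(-1, n), -1)))) (Function('R')(n, g) = Mul(Add(n, Mul(Add(g, g), Pow(Add(n, -1), -1))), Pow(Add(g, Mul(-5, Add(-1, -5))), -1)) = Mul(Add(n, Mul(Mul(2, g), Pow(Add(-1, n), -1))), Pow(Add(g, Mul(-5, -6)), -1)) = Mul(Add(n, Mul(2, g, Pow(Add(-1, n), -1))), Pow(Add(g, 30), -1)) = Mul(Add(n, Mul(2, g, Pow(Add(-1, n), -1))), Pow(Add(30, g), -1)) = Mul(Pow(Add(30, g), -1), Add(n, Mul(2, g, Pow(Add(-1, n), -1)))))
Pow(Add(109, Function('R')(-12, Mul(-1, -3))), 2) = Pow(Add(109, Mul(Pow(Add(-30, Mul(-1, Mul(-1, -3)), Mul(30, -12), Mul(Mul(-1, -3), -12)), -1), Add(Pow(-12, 2), Mul(-1, -12), Mul(2, Mul(-1, -3))))), 2) = Pow(Add(109, Mul(Pow(Add(-30, Mul(-1, 3), -360, Mul(3, -12)), -1), Add(144, 12, Mul(2, 3)))), 2) = Pow(Add(109, Mul(Pow(Add(-30, -3, -360, -36), -1), Add(144, 12, 6))), 2) = Pow(Add(109, Mul(Pow(-429, -1), 162)), 2) = Pow(Add(109, Mul(Rational(-1, 429), 162)), 2) = Pow(Add(109, Rational(-54, 143)), 2) = Pow(Rational(15533, 143), 2) = Rational(241274089, 20449)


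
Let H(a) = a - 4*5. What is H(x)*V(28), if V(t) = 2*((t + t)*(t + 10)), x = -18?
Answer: -161728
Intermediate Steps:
V(t) = 4*t*(10 + t) (V(t) = 2*((2*t)*(10 + t)) = 2*(2*t*(10 + t)) = 4*t*(10 + t))
H(a) = -20 + a (H(a) = a - 20 = -20 + a)
H(x)*V(28) = (-20 - 18)*(4*28*(10 + 28)) = -152*28*38 = -38*4256 = -161728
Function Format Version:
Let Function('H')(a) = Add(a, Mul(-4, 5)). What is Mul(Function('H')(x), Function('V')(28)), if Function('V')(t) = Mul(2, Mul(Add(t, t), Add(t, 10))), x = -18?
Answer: -161728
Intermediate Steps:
Function('V')(t) = Mul(4, t, Add(10, t)) (Function('V')(t) = Mul(2, Mul(Mul(2, t), Add(10, t))) = Mul(2, Mul(2, t, Add(10, t))) = Mul(4, t, Add(10, t)))
Function('H')(a) = Add(-20, a) (Function('H')(a) = Add(a, -20) = Add(-20, a))
Mul(Function('H')(x), Function('V')(28)) = Mul(Add(-20, -18), Mul(4, 28, Add(10, 28))) = Mul(-38, Mul(4, 28, 38)) = Mul(-38, 4256) = -161728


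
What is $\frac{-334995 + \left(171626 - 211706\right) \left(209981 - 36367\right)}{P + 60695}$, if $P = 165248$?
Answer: $- \frac{6958784115}{225943} \approx -30799.0$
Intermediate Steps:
$\frac{-334995 + \left(171626 - 211706\right) \left(209981 - 36367\right)}{P + 60695} = \frac{-334995 + \left(171626 - 211706\right) \left(209981 - 36367\right)}{165248 + 60695} = \frac{-334995 - 6958449120}{225943} = \left(-334995 - 6958449120\right) \frac{1}{225943} = \left(-6958784115\right) \frac{1}{225943} = - \frac{6958784115}{225943}$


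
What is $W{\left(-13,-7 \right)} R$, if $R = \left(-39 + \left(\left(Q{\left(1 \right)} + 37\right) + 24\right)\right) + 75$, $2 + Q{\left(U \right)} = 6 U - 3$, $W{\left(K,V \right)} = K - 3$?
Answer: $-1568$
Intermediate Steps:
$W{\left(K,V \right)} = -3 + K$
$Q{\left(U \right)} = -5 + 6 U$ ($Q{\left(U \right)} = -2 + \left(6 U - 3\right) = -2 + \left(-3 + 6 U\right) = -5 + 6 U$)
$R = 98$ ($R = \left(-39 + \left(\left(\left(-5 + 6 \cdot 1\right) + 37\right) + 24\right)\right) + 75 = \left(-39 + \left(\left(\left(-5 + 6\right) + 37\right) + 24\right)\right) + 75 = \left(-39 + \left(\left(1 + 37\right) + 24\right)\right) + 75 = \left(-39 + \left(38 + 24\right)\right) + 75 = \left(-39 + 62\right) + 75 = 23 + 75 = 98$)
$W{\left(-13,-7 \right)} R = \left(-3 - 13\right) 98 = \left(-16\right) 98 = -1568$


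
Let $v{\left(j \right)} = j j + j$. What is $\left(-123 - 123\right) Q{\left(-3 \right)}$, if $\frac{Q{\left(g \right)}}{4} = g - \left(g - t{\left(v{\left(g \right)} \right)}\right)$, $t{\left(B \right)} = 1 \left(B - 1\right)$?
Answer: $-4920$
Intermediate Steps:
$v{\left(j \right)} = j + j^{2}$ ($v{\left(j \right)} = j^{2} + j = j + j^{2}$)
$t{\left(B \right)} = -1 + B$ ($t{\left(B \right)} = 1 \left(-1 + B\right) = -1 + B$)
$Q{\left(g \right)} = -4 + 4 g \left(1 + g\right)$ ($Q{\left(g \right)} = 4 \left(g - \left(1 + g - g \left(1 + g\right)\right)\right) = 4 \left(-1 + g \left(1 + g\right)\right) = -4 + 4 g \left(1 + g\right)$)
$\left(-123 - 123\right) Q{\left(-3 \right)} = \left(-123 - 123\right) \left(-4 + 4 \left(-3\right) \left(1 - 3\right)\right) = - 246 \left(-4 + 4 \left(-3\right) \left(-2\right)\right) = - 246 \left(-4 + 24\right) = \left(-246\right) 20 = -4920$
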